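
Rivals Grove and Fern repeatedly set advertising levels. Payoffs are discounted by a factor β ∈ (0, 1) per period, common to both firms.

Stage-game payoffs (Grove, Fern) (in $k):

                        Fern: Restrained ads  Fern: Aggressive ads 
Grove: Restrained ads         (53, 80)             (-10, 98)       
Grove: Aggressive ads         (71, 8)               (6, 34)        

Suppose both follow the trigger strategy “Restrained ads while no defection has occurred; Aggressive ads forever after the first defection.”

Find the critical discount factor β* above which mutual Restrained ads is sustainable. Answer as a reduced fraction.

Grove: cooperation gives 53 each period; deviation gives 71 once then 6 forever.
  53/(1−β) ≥ 71 + 6β/(1−β) ⇒ β ≥ 18/65.
Fern: cooperation gives 80 each period; deviation gives 98 once then 34 forever.
  β ≥ 18/64 = 9/32.
Both must hold, so the binding constraint is Fern's: β ≥ 9/32.

9/32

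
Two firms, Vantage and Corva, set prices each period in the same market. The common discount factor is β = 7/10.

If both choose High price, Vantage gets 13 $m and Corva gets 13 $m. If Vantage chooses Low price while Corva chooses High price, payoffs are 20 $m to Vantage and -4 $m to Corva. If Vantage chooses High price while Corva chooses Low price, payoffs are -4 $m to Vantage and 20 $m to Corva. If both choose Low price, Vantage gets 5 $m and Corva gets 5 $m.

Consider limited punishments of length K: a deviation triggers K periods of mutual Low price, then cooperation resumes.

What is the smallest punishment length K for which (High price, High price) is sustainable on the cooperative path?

2

No profitable deviation requires (13−5)(β+…+β^K) ≥ 20−13, i.e. β+…+β^K ≥ 7/8 ≈ 0.8750.
With β = 7/10, the partial sums are K=1: 0.7000, K=2: 1.1900.
K = 2 is the first length at which the sum reaches 0.8750.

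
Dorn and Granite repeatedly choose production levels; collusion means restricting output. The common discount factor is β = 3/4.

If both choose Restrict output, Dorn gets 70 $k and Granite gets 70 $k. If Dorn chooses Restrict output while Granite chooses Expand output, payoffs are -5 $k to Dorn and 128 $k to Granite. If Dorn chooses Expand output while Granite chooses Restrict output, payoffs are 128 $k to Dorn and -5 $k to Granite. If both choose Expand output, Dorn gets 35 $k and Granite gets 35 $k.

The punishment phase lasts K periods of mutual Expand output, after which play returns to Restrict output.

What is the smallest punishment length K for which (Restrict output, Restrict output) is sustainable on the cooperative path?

No profitable deviation requires (70−35)(β+…+β^K) ≥ 128−70, i.e. β+…+β^K ≥ 58/35 ≈ 1.6571.
With β = 3/4, the partial sums are K=1: 0.7500, K=2: 1.3125, K=3: 1.7344.
K = 3 is the first length at which the sum reaches 1.6571.

3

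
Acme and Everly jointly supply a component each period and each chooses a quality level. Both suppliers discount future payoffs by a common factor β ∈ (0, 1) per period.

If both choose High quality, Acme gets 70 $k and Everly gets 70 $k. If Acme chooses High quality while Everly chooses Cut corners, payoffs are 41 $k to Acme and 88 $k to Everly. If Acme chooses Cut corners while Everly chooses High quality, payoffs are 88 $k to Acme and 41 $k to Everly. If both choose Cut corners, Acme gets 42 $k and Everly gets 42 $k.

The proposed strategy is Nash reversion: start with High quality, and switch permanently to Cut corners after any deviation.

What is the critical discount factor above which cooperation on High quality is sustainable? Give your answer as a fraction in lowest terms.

9/23

One-period gain from deviating is 88 − 70 = 18. The loss is 70 − 42 = 28 in every subsequent period, with present value 28·β/(1−β).
Deviation is unprofitable when 28·β/(1−β) ≥ 18, i.e. β/(1−β) ≥ 9/14.
Equivalently β ≥ 18/(18+28) = 9/23.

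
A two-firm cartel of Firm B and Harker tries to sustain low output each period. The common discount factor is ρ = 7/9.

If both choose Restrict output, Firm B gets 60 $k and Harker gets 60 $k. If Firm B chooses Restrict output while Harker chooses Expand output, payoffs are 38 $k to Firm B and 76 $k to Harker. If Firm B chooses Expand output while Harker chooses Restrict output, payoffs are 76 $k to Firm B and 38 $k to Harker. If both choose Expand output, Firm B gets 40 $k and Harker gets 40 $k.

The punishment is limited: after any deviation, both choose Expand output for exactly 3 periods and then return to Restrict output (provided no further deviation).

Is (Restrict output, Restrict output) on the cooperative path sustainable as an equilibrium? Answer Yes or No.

Yes

IC: ρ+…+ρ^3 ≥ (76−60)/(60−40) = 4/5.
At ρ = 7/9: partial sum = 1.8532 ≥ 0.8000. Cooperation sustainable.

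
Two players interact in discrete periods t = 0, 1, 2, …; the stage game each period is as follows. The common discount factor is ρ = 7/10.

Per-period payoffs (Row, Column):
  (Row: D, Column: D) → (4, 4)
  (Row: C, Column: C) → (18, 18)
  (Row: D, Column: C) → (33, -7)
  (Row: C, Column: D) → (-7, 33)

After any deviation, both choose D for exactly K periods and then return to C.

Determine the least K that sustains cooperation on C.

2

No profitable deviation requires (18−4)(ρ+…+ρ^K) ≥ 33−18, i.e. ρ+…+ρ^K ≥ 15/14 ≈ 1.0714.
With ρ = 7/10, the partial sums are K=1: 0.7000, K=2: 1.1900.
K = 2 is the first length at which the sum reaches 1.0714.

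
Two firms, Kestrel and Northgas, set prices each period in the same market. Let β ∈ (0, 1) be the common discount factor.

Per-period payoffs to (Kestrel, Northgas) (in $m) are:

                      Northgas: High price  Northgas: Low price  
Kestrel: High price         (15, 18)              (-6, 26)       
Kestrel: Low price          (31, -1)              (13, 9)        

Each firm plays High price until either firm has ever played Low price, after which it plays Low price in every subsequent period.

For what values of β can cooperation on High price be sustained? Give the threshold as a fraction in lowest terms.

Kestrel: cooperation gives 15 each period; deviation gives 31 once then 13 forever.
  15/(1−β) ≥ 31 + 13β/(1−β) ⇒ β ≥ 16/18 = 8/9.
Northgas: cooperation gives 18 each period; deviation gives 26 once then 9 forever.
  β ≥ 8/17.
Both must hold, so the binding constraint is Kestrel's: β ≥ 8/9.

8/9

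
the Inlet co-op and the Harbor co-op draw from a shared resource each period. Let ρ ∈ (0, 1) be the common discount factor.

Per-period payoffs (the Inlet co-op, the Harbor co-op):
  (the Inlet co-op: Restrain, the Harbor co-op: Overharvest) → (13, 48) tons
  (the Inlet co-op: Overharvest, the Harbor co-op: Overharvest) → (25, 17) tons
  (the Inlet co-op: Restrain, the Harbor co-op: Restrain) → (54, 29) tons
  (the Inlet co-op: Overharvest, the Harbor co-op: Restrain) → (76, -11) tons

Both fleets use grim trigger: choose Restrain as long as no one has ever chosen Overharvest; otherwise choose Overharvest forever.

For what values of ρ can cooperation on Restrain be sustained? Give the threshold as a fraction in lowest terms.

the Inlet co-op's threshold: (76−54)/(76−25) = 22/51.
the Harbor co-op's threshold: (48−29)/(48−17) = 19/31.
22/51 < 19/31, so the Harbor co-op binds and ρ* = 19/31.

19/31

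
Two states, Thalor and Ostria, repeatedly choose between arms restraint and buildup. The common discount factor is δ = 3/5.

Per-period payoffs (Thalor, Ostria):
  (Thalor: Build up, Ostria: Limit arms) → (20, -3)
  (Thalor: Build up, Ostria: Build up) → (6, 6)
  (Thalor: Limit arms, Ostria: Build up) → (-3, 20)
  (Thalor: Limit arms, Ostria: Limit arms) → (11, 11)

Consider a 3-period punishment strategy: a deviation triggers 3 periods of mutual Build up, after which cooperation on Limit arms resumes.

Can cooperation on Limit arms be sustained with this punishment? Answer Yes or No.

No

Comparing payoff streams over the 4 periods until play realigns: cooperate → 11(1+δ+…+δ^3); deviate → 20 + 6(δ+…+δ^3).
Cooperation is sustained iff (11−6)(δ+…+δ^3) ≥ 20−11.
δ+…+δ^3 = 3/5·(1−(3/5)^3)/(1−3/5) = 1.1760, and (20−11)/(11−6) = 1.8000.
1.1760 < 1.8000, so cooperation is not sustainable.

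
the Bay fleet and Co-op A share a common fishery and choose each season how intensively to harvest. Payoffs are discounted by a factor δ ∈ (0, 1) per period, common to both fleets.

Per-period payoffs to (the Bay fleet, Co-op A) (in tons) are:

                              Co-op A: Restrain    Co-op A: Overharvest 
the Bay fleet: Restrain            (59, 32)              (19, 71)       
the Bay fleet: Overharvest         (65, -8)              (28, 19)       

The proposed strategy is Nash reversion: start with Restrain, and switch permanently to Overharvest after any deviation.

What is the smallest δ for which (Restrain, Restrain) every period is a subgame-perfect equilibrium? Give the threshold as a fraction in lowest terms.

the Bay fleet: cooperation gives 59 each period; deviation gives 65 once then 28 forever.
  59/(1−δ) ≥ 65 + 28δ/(1−δ) ⇒ δ ≥ 6/37.
Co-op A: cooperation gives 32 each period; deviation gives 71 once then 19 forever.
  δ ≥ 39/52 = 3/4.
Both must hold, so the binding constraint is Co-op A's: δ ≥ 3/4.

3/4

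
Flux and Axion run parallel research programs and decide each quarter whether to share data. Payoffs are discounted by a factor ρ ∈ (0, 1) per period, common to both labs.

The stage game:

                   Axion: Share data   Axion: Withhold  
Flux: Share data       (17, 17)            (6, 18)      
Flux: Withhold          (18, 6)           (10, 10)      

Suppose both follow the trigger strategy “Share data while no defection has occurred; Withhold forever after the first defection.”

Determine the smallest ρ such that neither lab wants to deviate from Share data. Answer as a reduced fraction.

1/8

Cooperation forever yields 17 each period: 17/(1−ρ).
Deviating yields 18 once, then 10 forever: 18 + 10ρ/(1−ρ).
No profitable deviation requires 17/(1−ρ) ≥ 18 + 10ρ/(1−ρ).
Multiplying by (1−ρ): 17 ≥ 18(1−ρ) + 10ρ = 18 − 8ρ.
So 8ρ ≥ 1, i.e. ρ ≥ 1/8.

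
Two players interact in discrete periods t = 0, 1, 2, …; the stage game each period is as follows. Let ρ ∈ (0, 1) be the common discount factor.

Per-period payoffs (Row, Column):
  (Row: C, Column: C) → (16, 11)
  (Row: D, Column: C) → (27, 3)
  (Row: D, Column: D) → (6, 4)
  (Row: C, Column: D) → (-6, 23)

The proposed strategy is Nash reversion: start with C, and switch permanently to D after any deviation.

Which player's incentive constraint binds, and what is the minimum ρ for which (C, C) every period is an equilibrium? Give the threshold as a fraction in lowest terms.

Column; ρ ≥ 12/19

For Row: deviation gain 27−16 = 11, per-period punishment loss 16−6 = 10. IC gives ρ ≥ 11/21.
For Column: gain 12, loss 7 per period, so ρ ≥ 12/19.
The tighter constraint is Column's, so cooperation needs ρ ≥ 12/19.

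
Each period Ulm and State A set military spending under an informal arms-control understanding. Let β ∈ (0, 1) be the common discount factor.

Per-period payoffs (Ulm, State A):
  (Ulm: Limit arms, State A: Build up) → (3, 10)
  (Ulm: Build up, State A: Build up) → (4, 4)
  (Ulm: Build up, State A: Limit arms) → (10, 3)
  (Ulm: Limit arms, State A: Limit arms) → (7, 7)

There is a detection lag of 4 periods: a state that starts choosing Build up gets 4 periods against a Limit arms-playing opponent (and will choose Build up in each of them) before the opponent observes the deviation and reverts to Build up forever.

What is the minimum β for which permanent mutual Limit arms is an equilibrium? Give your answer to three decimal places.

The best deviation is to choose Build up for all 4 undetected periods, earning 10 each, then 4 forever once detected.
Deviation value: 10(1−β^4)/(1−β) + 4β^4/(1−β); cooperation value: 7/(1−β).
IC: 7 ≥ 10(1−β^4) + 4β^4 = 10 − 6β^4.
So β^4 ≥ 3/6 = 1/2, giving β ≥ (1/2)^(1/4) ≈ 0.841.

0.841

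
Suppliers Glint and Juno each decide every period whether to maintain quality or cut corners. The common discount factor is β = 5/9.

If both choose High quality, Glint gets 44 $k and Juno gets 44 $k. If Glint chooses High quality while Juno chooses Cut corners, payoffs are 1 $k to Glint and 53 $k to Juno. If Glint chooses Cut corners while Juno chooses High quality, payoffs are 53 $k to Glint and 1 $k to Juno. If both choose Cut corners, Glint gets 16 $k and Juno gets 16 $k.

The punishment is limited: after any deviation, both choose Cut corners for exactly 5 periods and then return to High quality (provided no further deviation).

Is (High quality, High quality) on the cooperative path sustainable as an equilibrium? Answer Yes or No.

Yes

A one-shot deviation gives 53 now, then 16 for 5 periods, then back to 44.
Gain from deviating: (53−44) today; loss: (44−16) in each of the next 5 periods.
No-deviation condition: (44−16)(β+…+β^5) ≥ 53−44, i.e. β+…+β^5 ≥ 9/28.
At β = 5/9: β+…+β^5 = 1.1838 ≥ 0.3214.
So cooperation is sustainable.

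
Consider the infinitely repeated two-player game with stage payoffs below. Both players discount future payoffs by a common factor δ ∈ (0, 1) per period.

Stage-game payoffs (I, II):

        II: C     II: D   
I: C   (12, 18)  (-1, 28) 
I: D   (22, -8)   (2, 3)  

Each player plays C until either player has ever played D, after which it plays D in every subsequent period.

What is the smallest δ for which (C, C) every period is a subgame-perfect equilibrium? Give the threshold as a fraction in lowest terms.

I's threshold: (22−12)/(22−2) = 1/2.
II's threshold: (28−18)/(28−3) = 2/5.
1/2 > 2/5, so I binds and δ* = 1/2.

1/2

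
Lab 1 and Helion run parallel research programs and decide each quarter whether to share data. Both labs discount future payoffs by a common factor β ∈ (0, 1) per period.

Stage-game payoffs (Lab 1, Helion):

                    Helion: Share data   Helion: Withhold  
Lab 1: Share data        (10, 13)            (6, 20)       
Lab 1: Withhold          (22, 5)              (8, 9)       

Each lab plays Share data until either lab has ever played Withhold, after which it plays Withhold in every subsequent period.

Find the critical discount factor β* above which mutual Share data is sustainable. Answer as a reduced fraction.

6/7

For Lab 1: deviation gain 22−10 = 12, per-period punishment loss 10−8 = 2. IC gives β ≥ 12/14 = 6/7.
For Helion: gain 7, loss 4 per period, so β ≥ 7/11.
The tighter constraint is Lab 1's, so cooperation needs β ≥ 6/7.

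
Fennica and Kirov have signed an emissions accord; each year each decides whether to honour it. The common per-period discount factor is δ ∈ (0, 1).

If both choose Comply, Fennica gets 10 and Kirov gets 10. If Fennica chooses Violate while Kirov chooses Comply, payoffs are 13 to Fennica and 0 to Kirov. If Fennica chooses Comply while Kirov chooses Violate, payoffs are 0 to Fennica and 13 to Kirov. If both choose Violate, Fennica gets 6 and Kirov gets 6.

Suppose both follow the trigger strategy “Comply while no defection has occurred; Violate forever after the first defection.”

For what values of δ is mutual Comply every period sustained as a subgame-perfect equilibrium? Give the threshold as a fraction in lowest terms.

3/7

One-period gain from deviating is 13 − 10 = 3. The loss is 10 − 6 = 4 in every subsequent period, with present value 4·δ/(1−δ).
Deviation is unprofitable when 4·δ/(1−δ) ≥ 3, i.e. δ/(1−δ) ≥ 3/4.
Equivalently δ ≥ 3/(3+4) = 3/7.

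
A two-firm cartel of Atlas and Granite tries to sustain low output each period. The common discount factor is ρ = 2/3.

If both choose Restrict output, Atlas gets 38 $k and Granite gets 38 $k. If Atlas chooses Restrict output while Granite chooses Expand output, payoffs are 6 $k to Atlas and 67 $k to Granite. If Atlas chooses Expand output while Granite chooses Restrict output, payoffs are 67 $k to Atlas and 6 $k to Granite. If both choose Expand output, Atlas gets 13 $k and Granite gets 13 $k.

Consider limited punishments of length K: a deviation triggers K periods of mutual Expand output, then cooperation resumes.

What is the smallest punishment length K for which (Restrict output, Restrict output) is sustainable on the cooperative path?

IC: ρ(1−ρ^K)/(1−ρ) ≥ (67−38)/(38−13) = 29/25.
With ρ = 2/3: need 1 − ρ^K ≥ 29/25·(1−2/3)/(2/3), i.e. ρ^K ≤ 0.4200.
Since (2/3)^2 = 0.4444 and (2/3)^3 = 0.2963, the smallest such K is 3.

3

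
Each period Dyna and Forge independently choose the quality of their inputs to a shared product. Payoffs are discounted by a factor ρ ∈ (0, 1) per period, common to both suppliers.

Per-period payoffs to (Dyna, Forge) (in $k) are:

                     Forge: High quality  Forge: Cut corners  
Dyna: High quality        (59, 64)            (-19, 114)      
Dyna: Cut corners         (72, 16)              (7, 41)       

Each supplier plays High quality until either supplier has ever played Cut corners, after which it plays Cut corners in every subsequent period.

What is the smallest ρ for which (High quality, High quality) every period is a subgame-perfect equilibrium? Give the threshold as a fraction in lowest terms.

Dyna: cooperation gives 59 each period; deviation gives 72 once then 7 forever.
  59/(1−ρ) ≥ 72 + 7ρ/(1−ρ) ⇒ ρ ≥ 13/65 = 1/5.
Forge: cooperation gives 64 each period; deviation gives 114 once then 41 forever.
  ρ ≥ 50/73.
Both must hold, so the binding constraint is Forge's: ρ ≥ 50/73.

50/73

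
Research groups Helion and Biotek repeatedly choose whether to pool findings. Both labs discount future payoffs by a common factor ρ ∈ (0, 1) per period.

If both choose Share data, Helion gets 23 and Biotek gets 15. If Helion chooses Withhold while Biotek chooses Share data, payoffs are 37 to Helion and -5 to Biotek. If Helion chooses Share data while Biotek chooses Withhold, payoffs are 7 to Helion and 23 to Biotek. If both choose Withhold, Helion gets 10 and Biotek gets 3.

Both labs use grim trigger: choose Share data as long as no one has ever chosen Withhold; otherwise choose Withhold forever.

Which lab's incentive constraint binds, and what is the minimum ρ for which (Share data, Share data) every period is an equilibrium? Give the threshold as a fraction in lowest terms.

Helion: cooperation gives 23 each period; deviation gives 37 once then 10 forever.
  23/(1−ρ) ≥ 37 + 10ρ/(1−ρ) ⇒ ρ ≥ 14/27.
Biotek: cooperation gives 15 each period; deviation gives 23 once then 3 forever.
  ρ ≥ 8/20 = 2/5.
Both must hold, so the binding constraint is Helion's: ρ ≥ 14/27.

Helion; ρ ≥ 14/27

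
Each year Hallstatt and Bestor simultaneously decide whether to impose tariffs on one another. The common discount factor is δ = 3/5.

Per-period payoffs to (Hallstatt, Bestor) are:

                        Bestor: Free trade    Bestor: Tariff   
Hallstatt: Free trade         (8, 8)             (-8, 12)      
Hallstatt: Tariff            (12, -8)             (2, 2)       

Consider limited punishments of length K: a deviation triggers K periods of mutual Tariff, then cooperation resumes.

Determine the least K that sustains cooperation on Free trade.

2

Need Σ_{k=1}^{K} δ^k ≥ (12−8)/(8−2) = 0.6667 at δ = 3/5.
At K = 1 the sum is 0.6000 < 0.6667; at K = 2 it is 0.9600 ≥ 0.6667.
So the minimum punishment length is K = 2.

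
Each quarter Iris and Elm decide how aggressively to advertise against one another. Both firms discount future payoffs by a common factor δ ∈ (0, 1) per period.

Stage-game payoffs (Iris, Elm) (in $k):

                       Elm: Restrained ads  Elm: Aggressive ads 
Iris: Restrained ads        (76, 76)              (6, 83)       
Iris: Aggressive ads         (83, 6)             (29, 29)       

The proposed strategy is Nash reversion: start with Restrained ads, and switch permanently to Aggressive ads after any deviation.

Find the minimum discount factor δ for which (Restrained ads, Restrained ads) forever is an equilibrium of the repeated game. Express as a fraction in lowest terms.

Under grim trigger the critical discount factor is (T−C)/(T−P) with T = 83, C = 76, P = 29.
δ* = (83−76)/(83−29) = 7/54.

7/54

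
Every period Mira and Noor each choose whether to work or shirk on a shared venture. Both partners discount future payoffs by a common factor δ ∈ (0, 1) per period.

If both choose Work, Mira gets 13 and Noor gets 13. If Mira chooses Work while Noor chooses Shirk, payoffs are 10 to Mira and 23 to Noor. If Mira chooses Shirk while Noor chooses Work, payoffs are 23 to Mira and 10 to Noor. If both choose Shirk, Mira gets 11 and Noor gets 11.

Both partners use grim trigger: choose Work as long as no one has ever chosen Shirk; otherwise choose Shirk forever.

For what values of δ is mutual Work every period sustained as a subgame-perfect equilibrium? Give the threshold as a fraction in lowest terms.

Under grim trigger the critical discount factor is (T−C)/(T−P) with T = 23, C = 13, P = 11.
δ* = (23−13)/(23−11) = 10/12 = 5/6.

5/6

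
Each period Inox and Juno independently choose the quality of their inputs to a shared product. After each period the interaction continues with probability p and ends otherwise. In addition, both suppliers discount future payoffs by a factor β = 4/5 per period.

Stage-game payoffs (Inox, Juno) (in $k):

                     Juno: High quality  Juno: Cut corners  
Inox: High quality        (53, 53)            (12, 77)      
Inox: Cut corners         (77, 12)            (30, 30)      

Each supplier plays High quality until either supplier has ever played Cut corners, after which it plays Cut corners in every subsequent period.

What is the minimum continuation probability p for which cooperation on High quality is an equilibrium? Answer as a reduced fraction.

Expected continuation weight on next period's payoff is β·p = 4/5·p, which plays the role of the discount factor.
Cooperation requires 4/5·p ≥ (77−53)/(77−30) = 24/47, hence p ≥ 30/47.

30/47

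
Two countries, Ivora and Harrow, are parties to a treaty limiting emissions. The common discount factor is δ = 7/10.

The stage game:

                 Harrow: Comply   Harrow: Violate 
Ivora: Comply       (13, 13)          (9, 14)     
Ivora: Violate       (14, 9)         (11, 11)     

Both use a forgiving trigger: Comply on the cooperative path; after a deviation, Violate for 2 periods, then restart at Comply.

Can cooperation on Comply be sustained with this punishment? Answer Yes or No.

Yes

Comparing payoff streams over the 3 periods until play realigns: cooperate → 13(1+δ+…+δ^2); deviate → 14 + 11(δ+…+δ^2).
Cooperation is sustained iff (13−11)(δ+…+δ^2) ≥ 14−13.
δ+…+δ^2 = 7/10·(1−(7/10)^2)/(1−7/10) = 1.1900, and (14−13)/(13−11) = 0.5000.
1.1900 ≥ 0.5000, so cooperation is sustainable.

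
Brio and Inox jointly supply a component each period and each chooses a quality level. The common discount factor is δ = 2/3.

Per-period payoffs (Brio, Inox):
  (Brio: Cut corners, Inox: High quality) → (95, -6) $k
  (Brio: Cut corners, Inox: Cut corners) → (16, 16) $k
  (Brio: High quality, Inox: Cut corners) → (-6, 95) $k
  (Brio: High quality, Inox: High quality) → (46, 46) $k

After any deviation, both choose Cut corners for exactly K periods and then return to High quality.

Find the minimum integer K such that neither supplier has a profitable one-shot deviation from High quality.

5

IC: δ(1−δ^K)/(1−δ) ≥ (95−46)/(46−16) = 49/30.
With δ = 2/3: need 1 − δ^K ≥ 49/30·(1−2/3)/(2/3), i.e. δ^K ≤ 0.1833.
Since (2/3)^4 = 0.1975 and (2/3)^5 = 0.1317, the smallest such K is 5.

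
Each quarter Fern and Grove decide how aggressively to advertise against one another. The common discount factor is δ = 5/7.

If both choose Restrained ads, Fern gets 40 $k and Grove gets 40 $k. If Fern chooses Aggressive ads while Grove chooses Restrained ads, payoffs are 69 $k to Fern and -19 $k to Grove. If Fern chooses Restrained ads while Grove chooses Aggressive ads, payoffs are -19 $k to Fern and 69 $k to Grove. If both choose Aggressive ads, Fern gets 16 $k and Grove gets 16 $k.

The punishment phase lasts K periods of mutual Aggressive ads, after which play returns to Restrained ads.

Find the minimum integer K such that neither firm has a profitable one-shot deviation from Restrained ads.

No profitable deviation requires (40−16)(δ+…+δ^K) ≥ 69−40, i.e. δ+…+δ^K ≥ 29/24 ≈ 1.2083.
With δ = 5/7, the partial sums are K=1: 0.7143, K=2: 1.2245.
K = 2 is the first length at which the sum reaches 1.2083.

2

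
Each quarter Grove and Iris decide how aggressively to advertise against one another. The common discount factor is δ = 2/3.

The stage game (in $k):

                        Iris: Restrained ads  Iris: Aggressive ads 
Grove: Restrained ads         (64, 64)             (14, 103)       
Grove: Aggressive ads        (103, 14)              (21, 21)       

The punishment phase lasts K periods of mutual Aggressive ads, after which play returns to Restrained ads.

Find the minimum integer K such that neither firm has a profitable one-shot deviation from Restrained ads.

2

Need Σ_{k=1}^{K} δ^k ≥ (103−64)/(64−21) = 0.9070 at δ = 2/3.
At K = 1 the sum is 0.6667 < 0.9070; at K = 2 it is 1.1111 ≥ 0.9070.
So the minimum punishment length is K = 2.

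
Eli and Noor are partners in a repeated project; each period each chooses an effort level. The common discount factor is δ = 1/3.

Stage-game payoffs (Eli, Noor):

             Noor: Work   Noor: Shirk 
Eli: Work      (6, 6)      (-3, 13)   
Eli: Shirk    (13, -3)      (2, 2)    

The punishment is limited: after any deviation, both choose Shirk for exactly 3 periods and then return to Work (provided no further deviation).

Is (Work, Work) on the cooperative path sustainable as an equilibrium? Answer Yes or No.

Comparing payoff streams over the 4 periods until play realigns: cooperate → 6(1+δ+…+δ^3); deviate → 13 + 2(δ+…+δ^3).
Cooperation is sustained iff (6−2)(δ+…+δ^3) ≥ 13−6.
δ+…+δ^3 = 1/3·(1−(1/3)^3)/(1−1/3) = 0.4815, and (13−6)/(6−2) = 1.7500.
0.4815 < 1.7500, so cooperation is not sustainable.

No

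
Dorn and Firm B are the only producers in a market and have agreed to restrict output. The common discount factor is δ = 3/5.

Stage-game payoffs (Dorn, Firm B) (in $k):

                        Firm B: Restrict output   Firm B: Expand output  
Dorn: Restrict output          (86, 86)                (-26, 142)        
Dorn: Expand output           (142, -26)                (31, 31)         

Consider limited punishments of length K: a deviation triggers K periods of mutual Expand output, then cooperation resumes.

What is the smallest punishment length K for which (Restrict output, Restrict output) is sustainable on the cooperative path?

No profitable deviation requires (86−31)(δ+…+δ^K) ≥ 142−86, i.e. δ+…+δ^K ≥ 56/55 ≈ 1.0182.
With δ = 3/5, the partial sums are K=1: 0.6000, K=2: 0.9600, K=3: 1.1760.
K = 3 is the first length at which the sum reaches 1.0182.

3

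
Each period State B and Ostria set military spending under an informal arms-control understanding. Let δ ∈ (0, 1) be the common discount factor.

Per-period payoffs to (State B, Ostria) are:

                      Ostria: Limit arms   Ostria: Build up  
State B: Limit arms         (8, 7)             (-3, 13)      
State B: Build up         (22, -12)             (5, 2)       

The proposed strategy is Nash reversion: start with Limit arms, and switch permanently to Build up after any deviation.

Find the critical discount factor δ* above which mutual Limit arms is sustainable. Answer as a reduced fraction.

State B: cooperation gives 8 each period; deviation gives 22 once then 5 forever.
  8/(1−δ) ≥ 22 + 5δ/(1−δ) ⇒ δ ≥ 14/17.
Ostria: cooperation gives 7 each period; deviation gives 13 once then 2 forever.
  δ ≥ 6/11.
Both must hold, so the binding constraint is State B's: δ ≥ 14/17.

14/17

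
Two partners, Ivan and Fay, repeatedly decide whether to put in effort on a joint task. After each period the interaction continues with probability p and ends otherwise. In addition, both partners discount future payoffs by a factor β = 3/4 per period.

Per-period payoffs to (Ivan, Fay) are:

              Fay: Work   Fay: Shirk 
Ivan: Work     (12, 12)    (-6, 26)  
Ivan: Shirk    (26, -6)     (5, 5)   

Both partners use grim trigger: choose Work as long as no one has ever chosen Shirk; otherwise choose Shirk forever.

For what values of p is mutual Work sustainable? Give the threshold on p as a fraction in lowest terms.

8/9

Expected continuation weight on next period's payoff is β·p = 3/4·p, which plays the role of the discount factor.
Cooperation requires 3/4·p ≥ (26−12)/(26−5) = 2/3, hence p ≥ 8/9.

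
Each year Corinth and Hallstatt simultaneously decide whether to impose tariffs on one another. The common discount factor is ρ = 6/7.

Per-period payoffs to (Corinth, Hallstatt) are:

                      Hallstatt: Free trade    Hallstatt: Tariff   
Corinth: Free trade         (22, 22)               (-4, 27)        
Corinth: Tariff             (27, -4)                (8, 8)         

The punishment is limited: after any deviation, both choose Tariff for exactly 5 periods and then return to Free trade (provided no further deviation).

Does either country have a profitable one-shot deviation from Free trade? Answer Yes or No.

Comparing payoff streams over the 6 periods until play realigns: cooperate → 22(1+ρ+…+ρ^5); deviate → 27 + 8(ρ+…+ρ^5).
Cooperation is sustained iff (22−8)(ρ+…+ρ^5) ≥ 27−22.
ρ+…+ρ^5 = 6/7·(1−(6/7)^5)/(1−6/7) = 3.2240, and (27−22)/(22−8) = 0.3571.
3.2240 ≥ 0.3571, so cooperation is sustainable.

No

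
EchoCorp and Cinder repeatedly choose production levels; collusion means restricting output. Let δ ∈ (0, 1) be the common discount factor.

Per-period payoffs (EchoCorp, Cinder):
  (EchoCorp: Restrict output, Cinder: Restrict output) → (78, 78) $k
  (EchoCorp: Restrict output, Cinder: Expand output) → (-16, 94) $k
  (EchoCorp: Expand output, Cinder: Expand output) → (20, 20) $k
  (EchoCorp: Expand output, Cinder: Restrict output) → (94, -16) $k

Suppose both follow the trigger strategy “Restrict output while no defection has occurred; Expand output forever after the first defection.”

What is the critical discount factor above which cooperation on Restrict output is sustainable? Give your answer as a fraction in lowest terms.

Cooperation forever yields 78 each period: 78/(1−δ).
Deviating yields 94 once, then 20 forever: 94 + 20δ/(1−δ).
No profitable deviation requires 78/(1−δ) ≥ 94 + 20δ/(1−δ).
Multiplying by (1−δ): 78 ≥ 94(1−δ) + 20δ = 94 − 74δ.
So 74δ ≥ 16, i.e. δ ≥ 16/74 = 8/37.

8/37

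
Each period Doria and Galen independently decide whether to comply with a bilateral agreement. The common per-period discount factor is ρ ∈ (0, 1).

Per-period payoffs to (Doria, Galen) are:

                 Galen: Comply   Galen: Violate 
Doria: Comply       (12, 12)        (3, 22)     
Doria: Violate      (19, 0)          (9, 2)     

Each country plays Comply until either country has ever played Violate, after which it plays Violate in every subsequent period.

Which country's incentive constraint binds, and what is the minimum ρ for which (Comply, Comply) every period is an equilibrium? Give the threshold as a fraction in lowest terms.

Doria; ρ ≥ 7/10

Doria: cooperation gives 12 each period; deviation gives 19 once then 9 forever.
  12/(1−ρ) ≥ 19 + 9ρ/(1−ρ) ⇒ ρ ≥ 7/10.
Galen: cooperation gives 12 each period; deviation gives 22 once then 2 forever.
  ρ ≥ 10/20 = 1/2.
Both must hold, so the binding constraint is Doria's: ρ ≥ 7/10.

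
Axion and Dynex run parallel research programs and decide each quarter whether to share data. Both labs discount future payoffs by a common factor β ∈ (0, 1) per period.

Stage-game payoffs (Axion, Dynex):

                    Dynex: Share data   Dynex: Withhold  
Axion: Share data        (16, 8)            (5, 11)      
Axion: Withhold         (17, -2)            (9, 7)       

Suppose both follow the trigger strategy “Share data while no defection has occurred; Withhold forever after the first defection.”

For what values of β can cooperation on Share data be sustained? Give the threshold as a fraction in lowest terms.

3/4

Axion: cooperation gives 16 each period; deviation gives 17 once then 9 forever.
  16/(1−β) ≥ 17 + 9β/(1−β) ⇒ β ≥ 1/8.
Dynex: cooperation gives 8 each period; deviation gives 11 once then 7 forever.
  β ≥ 3/4.
Both must hold, so the binding constraint is Dynex's: β ≥ 3/4.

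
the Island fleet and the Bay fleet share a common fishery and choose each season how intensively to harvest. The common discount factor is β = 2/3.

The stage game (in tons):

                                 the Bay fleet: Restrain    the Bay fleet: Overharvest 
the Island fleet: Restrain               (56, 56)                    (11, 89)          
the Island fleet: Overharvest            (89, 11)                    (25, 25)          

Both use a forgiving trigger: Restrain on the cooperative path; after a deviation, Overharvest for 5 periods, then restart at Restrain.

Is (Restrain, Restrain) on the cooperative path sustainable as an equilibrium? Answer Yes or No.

A one-shot deviation gives 89 now, then 25 for 5 periods, then back to 56.
Gain from deviating: (89−56) today; loss: (56−25) in each of the next 5 periods.
No-deviation condition: (56−25)(β+…+β^5) ≥ 89−56, i.e. β+…+β^5 ≥ 33/31.
At β = 2/3: β+…+β^5 = 1.7366 ≥ 1.0645.
So cooperation is sustainable.

Yes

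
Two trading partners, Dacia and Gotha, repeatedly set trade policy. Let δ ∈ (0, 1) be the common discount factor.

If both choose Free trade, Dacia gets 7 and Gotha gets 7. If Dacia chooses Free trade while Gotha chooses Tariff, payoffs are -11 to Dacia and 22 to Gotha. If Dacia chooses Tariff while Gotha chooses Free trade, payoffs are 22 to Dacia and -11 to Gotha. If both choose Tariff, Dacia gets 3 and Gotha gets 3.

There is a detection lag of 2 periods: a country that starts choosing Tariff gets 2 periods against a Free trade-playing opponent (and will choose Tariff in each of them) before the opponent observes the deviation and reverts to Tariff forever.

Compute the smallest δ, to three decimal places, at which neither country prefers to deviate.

Deviating for the 2 undetected periods gains 22−7 = 15 per period over cooperation, then loses 7−3 = 4 per period forever once punishment starts.
Gain: 15(1 + δ + … + δ^1); loss: 4·δ^2/(1−δ).
No profitable deviation ⇔ 15(1−δ^2) ≤ 4·δ^2, i.e. δ^2 ≥ 15/(15+4) = 15/19.
Hence δ ≥ (15/19)^(1/2) ≈ 0.889.

0.889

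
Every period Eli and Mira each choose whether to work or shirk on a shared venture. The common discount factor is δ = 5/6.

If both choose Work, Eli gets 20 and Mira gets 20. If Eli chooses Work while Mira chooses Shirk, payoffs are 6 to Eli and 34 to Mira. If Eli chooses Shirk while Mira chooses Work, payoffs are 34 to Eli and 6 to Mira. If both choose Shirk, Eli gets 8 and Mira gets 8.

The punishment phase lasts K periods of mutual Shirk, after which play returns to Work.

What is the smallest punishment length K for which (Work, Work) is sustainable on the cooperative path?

2

IC: δ(1−δ^K)/(1−δ) ≥ (34−20)/(20−8) = 7/6.
With δ = 5/6: need 1 − δ^K ≥ 7/6·(1−5/6)/(5/6), i.e. δ^K ≤ 0.7667.
Since (5/6)^1 = 0.8333 and (5/6)^2 = 0.6944, the smallest such K is 2.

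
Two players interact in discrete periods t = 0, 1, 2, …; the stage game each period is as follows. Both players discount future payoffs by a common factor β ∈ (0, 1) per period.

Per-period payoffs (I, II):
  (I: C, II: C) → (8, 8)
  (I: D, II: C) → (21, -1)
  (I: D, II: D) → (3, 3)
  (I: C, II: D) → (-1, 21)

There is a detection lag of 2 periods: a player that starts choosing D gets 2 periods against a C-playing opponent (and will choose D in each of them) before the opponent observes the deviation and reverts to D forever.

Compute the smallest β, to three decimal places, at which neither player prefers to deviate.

Deviating for the 2 undetected periods gains 21−8 = 13 per period over cooperation, then loses 8−3 = 5 per period forever once punishment starts.
Gain: 13(1 + β + … + β^1); loss: 5·β^2/(1−β).
No profitable deviation ⇔ 13(1−β^2) ≤ 5·β^2, i.e. β^2 ≥ 13/(13+5) = 13/18.
Hence β ≥ (13/18)^(1/2) ≈ 0.850.

0.850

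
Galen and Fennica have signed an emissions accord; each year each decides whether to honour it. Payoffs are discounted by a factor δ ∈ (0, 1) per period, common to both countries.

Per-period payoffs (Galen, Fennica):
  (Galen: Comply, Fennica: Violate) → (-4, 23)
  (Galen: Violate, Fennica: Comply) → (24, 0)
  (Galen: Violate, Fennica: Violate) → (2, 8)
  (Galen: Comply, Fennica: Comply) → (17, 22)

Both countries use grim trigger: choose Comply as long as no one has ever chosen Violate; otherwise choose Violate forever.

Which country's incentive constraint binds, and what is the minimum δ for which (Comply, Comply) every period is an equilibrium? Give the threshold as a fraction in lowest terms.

For Galen: deviation gain 24−17 = 7, per-period punishment loss 17−2 = 15. IC gives δ ≥ 7/22.
For Fennica: gain 1, loss 14 per period, so δ ≥ 1/15.
The tighter constraint is Galen's, so cooperation needs δ ≥ 7/22.

Galen; δ ≥ 7/22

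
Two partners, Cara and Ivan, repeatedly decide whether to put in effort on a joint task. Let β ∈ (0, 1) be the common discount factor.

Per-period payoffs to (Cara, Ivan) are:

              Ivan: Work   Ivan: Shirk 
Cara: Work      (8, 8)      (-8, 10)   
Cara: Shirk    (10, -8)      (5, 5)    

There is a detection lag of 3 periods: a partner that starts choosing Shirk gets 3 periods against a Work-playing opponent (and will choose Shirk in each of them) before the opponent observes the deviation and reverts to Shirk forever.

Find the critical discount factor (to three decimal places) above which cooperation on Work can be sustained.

0.737

A deviator earns 10 for 3 periods, then 5 forever; cooperating earns 8 forever. Multiplying the IC by (1−β):
8 ≥ 10(1−β^3) + 5β^3, so 5·β^3 ≥ 2 and β^3 ≥ 2/5.
β ≥ (2/5)^(1/3) ≈ 0.737.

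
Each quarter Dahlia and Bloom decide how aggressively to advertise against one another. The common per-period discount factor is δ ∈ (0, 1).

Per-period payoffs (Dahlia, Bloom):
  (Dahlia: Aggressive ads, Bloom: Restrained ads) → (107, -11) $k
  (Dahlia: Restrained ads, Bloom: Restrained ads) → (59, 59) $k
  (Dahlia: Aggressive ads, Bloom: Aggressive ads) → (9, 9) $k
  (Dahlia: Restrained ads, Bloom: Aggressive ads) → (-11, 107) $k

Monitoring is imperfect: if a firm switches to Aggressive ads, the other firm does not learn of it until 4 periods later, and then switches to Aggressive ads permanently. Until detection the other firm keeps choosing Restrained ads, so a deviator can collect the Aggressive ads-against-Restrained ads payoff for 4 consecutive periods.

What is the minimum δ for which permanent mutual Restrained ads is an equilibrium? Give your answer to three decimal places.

0.837

Deviating for the 4 undetected periods gains 107−59 = 48 per period over cooperation, then loses 59−9 = 50 per period forever once punishment starts.
Gain: 48(1 + δ + … + δ^3); loss: 50·δ^4/(1−δ).
No profitable deviation ⇔ 48(1−δ^4) ≤ 50·δ^4, i.e. δ^4 ≥ 48/(48+50) = 24/49.
Hence δ ≥ (24/49)^(1/4) ≈ 0.837.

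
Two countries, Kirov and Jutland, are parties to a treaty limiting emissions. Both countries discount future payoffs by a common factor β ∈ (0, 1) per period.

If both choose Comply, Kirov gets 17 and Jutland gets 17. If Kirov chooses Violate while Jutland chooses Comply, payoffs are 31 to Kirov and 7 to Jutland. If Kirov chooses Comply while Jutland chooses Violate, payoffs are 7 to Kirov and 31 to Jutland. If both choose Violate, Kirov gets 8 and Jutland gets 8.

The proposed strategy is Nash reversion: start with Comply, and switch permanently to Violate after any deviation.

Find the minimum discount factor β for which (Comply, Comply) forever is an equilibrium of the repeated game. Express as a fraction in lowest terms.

14/23

Under grim trigger the critical discount factor is (T−C)/(T−P) with T = 31, C = 17, P = 8.
β* = (31−17)/(31−8) = 14/23.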